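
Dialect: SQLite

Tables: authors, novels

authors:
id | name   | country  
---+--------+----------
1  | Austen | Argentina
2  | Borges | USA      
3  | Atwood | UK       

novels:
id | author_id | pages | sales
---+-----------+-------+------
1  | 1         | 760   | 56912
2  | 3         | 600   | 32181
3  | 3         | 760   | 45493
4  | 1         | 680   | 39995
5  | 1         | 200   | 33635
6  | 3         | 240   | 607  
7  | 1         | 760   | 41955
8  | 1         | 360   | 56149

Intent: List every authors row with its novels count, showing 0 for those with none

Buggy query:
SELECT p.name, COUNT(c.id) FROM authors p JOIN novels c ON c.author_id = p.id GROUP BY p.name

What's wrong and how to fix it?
Bug: An inner join excludes parents with zero children

Fix: Use LEFT JOIN so parents without children still appear (COUNT(c.id) gives 0)

Corrected query:
SELECT p.name, COUNT(c.id) FROM authors p LEFT JOIN novels c ON c.author_id = p.id GROUP BY p.name

Result:
name   | COUNT(c.id)
-------+------------
Atwood | 3          
Austen | 5          
Borges | 0          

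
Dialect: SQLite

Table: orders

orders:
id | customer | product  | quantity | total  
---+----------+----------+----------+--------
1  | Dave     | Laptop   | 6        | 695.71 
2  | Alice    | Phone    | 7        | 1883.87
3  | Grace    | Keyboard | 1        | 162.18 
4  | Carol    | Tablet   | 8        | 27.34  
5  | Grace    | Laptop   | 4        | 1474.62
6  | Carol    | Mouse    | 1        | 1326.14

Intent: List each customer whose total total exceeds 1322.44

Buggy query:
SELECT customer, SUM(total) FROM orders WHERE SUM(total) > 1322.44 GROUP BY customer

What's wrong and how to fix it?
Bug: WHERE runs before GROUP BY, so aggregates aren't available there

Fix: Use HAVING (which filters groups after aggregation) instead of WHERE

Corrected query:
SELECT customer, SUM(total) FROM orders GROUP BY customer HAVING SUM(total) > 1322.44

Result:
customer | SUM(total)
---------+-----------
Alice    | 1883.87   
Carol    | 1353.48   
Grace    | 1636.8    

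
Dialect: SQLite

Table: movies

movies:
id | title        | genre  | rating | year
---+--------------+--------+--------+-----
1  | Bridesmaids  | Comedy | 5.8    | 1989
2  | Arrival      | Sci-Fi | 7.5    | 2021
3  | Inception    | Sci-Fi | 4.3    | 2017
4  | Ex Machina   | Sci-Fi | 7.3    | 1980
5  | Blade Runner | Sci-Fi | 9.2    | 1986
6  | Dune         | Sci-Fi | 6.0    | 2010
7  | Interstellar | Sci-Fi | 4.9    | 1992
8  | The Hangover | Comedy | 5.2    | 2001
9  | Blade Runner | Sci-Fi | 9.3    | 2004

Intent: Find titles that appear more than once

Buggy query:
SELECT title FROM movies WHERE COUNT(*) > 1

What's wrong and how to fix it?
Bug: COUNT(*) is an aggregate and cannot be used in WHERE

Fix: GROUP BY title, then filter groups with HAVING COUNT(*) > 1

Corrected query:
SELECT title FROM movies GROUP BY title HAVING COUNT(*) > 1

Result:
title       
------------
Blade Runner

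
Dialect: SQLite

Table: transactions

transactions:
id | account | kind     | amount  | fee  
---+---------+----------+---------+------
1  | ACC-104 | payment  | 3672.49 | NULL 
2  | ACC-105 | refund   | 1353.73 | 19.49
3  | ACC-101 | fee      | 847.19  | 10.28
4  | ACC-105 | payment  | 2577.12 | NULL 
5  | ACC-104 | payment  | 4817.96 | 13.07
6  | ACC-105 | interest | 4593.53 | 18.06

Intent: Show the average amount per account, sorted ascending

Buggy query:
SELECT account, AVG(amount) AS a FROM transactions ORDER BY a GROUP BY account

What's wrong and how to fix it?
Bug: ORDER BY appears before GROUP BY; SQL clause order requires GROUP BY first

Fix: Move ORDER BY to the end, after GROUP BY

Corrected query:
SELECT account, AVG(amount) AS a FROM transactions GROUP BY account ORDER BY a

Result:
account | a       
--------+---------
ACC-101 | 847.19  
ACC-105 | 2841.46 
ACC-104 | 4245.225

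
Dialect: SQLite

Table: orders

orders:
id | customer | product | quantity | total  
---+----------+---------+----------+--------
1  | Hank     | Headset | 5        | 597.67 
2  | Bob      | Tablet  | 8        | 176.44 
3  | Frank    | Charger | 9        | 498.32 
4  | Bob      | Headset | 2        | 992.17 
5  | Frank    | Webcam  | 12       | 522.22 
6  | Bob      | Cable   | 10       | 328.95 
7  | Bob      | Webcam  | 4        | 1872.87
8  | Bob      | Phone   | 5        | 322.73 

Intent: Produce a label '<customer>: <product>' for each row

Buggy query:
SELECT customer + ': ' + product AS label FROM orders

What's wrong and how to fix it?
Bug: '+' is numeric addition; on text columns SQLite converts them to 0 instead of concatenating

Fix: Replace + with || to concatenate text

Corrected query:
SELECT customer || ': ' || product AS label FROM orders

Result:
label         
--------------
Hank: Headset 
Bob: Tablet   
Frank: Charger
Bob: Headset  
Frank: Webcam 
Bob: Cable    
Bob: Webcam   
Bob: Phone    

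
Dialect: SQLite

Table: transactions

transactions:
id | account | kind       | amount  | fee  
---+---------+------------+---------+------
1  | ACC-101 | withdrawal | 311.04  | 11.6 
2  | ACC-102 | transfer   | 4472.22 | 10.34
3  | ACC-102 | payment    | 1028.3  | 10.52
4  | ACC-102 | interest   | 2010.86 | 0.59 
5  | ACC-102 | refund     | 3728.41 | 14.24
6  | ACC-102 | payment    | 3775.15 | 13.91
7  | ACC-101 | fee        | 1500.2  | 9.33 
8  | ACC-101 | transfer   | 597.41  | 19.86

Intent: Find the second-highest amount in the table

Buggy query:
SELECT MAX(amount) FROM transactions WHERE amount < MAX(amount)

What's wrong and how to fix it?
Bug: The inner MAX is an aggregate inside WHERE, which is not allowed

Fix: Put the inner MAX in a scalar subquery

Corrected query:
SELECT MAX(amount) FROM transactions WHERE amount < (SELECT MAX(amount) FROM transactions)

Result:
MAX(amount)
-----------
3775.15    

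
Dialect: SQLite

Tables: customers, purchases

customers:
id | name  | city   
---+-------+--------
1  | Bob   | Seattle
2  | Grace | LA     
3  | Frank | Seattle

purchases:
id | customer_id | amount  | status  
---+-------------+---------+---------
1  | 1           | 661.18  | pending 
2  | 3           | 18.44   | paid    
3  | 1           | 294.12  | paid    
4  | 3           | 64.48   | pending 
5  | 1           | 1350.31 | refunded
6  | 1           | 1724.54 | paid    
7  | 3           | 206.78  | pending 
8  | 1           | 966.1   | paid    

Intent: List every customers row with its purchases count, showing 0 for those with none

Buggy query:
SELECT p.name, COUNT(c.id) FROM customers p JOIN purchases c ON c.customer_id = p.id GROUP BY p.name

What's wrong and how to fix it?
Bug: INNER JOIN drops customers rows that have no matching purchases rows

Fix: Use LEFT JOIN so parents without children still appear (COUNT(c.id) gives 0)

Corrected query:
SELECT p.name, COUNT(c.id) FROM customers p LEFT JOIN purchases c ON c.customer_id = p.id GROUP BY p.name

Result:
name  | COUNT(c.id)
------+------------
Bob   | 5          
Frank | 3          
Grace | 0          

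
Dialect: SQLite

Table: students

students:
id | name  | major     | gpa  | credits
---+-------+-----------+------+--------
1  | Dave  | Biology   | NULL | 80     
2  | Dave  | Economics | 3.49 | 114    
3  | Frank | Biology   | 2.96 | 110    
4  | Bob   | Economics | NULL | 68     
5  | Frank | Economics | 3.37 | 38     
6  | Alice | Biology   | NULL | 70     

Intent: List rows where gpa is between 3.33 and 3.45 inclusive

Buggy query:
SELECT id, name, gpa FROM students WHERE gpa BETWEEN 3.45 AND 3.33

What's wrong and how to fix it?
Bug: BETWEEN expects the lower bound first; with 3.45 AND 3.33 the range is empty

Fix: Write BETWEEN 3.33 AND 3.45

Corrected query:
SELECT id, name, gpa FROM students WHERE gpa BETWEEN 3.33 AND 3.45

Result:
id | name  | gpa 
---+-------+-----
5  | Frank | 3.37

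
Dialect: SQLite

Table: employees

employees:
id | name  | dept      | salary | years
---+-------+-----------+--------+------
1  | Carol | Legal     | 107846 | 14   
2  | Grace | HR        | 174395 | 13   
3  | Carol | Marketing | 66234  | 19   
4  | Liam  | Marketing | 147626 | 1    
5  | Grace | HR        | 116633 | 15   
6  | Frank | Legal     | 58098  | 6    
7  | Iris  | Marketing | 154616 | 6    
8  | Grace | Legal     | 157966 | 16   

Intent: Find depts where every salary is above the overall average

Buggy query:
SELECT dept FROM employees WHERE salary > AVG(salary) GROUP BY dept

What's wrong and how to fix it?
Bug: AVG() is an aggregate; it can't sit directly in WHERE

Fix: Compute the overall average in a scalar subquery and compare each group's MIN against it in HAVING

Corrected query:
SELECT dept FROM employees GROUP BY dept HAVING MIN(salary) > (SELECT AVG(salary) FROM employees)

Result:
(no rows)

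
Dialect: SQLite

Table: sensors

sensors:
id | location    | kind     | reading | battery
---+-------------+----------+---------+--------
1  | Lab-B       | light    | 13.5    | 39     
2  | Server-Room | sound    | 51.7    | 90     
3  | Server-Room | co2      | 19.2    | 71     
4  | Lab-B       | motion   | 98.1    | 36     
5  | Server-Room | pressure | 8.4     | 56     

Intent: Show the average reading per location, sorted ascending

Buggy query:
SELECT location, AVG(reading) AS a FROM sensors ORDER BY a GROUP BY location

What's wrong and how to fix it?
Bug: ORDER BY appears before GROUP BY; SQL clause order requires GROUP BY first

Fix: Move ORDER BY to the end, after GROUP BY

Corrected query:
SELECT location, AVG(reading) AS a FROM sensors GROUP BY location ORDER BY a

Result:
location    | a        
------------+----------
Server-Room | 26.433333
Lab-B       | 55.8     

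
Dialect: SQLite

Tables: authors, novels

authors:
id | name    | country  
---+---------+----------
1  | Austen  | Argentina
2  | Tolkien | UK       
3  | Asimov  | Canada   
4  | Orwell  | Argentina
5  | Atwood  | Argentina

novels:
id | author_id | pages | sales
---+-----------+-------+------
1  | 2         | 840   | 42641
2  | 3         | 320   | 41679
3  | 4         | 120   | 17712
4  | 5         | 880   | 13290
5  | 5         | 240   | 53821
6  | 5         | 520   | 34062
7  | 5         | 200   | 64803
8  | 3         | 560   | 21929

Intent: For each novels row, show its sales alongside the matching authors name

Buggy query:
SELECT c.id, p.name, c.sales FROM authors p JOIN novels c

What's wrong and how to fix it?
Bug: JOIN with no ON clause produces a cartesian product; every novels row pairs with every authors row

Fix: Specify the join condition linking the foreign key to the parent id

Corrected query:
SELECT c.id, p.name, c.sales FROM authors p JOIN novels c ON c.author_id = p.id

Result:
id | name    | sales
---+---------+------
1  | Tolkien | 42641
2  | Asimov  | 41679
3  | Orwell  | 17712
4  | Atwood  | 13290
5  | Atwood  | 53821
6  | Atwood  | 34062
7  | Atwood  | 64803
8  | Asimov  | 21929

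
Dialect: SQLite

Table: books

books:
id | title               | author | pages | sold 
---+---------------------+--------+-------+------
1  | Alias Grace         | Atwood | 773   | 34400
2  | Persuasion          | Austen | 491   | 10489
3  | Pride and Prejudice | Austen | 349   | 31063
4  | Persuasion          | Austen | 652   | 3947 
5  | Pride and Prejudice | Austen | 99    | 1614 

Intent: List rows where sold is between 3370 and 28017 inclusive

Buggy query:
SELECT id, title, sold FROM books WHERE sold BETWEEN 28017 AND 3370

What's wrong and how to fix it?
Bug: BETWEEN expects the lower bound first; with 28017 AND 3370 the range is empty

Fix: Write BETWEEN 3370 AND 28017

Corrected query:
SELECT id, title, sold FROM books WHERE sold BETWEEN 3370 AND 28017

Result:
id | title      | sold 
---+------------+------
2  | Persuasion | 10489
4  | Persuasion | 3947 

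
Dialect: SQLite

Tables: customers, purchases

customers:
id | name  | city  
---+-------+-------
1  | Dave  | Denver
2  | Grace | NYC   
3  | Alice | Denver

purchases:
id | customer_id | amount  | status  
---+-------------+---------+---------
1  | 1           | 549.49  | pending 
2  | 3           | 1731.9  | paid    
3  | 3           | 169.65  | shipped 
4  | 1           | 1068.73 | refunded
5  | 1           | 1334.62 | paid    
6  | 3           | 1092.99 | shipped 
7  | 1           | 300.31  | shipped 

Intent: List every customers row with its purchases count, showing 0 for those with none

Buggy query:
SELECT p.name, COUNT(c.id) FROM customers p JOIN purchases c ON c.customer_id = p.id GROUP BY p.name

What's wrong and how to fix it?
Bug: INNER JOIN drops customers rows that have no matching purchases rows

Fix: Switch to LEFT JOIN to retain unmatched parent rows

Corrected query:
SELECT p.name, COUNT(c.id) FROM customers p LEFT JOIN purchases c ON c.customer_id = p.id GROUP BY p.name

Result:
name  | COUNT(c.id)
------+------------
Alice | 3          
Dave  | 4          
Grace | 0          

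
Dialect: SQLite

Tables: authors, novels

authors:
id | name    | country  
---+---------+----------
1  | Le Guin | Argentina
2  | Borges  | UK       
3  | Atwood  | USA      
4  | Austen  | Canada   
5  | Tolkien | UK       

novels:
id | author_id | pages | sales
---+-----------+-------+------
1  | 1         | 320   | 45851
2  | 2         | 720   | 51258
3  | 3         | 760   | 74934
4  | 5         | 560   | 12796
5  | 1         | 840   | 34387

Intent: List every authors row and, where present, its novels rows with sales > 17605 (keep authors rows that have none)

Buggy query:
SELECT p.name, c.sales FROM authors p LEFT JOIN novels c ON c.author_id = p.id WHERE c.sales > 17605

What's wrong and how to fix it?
Bug: Filtering c.sales in WHERE discards the NULL rows produced by LEFT JOIN, turning it into an inner join

Fix: Move the right-table condition into the ON clause so unmatched parents are kept

Corrected query:
SELECT p.name, c.sales FROM authors p LEFT JOIN novels c ON c.author_id = p.id AND c.sales > 17605

Result:
name    | sales
--------+------
Le Guin | 34387
Le Guin | 45851
Borges  | 51258
Atwood  | 74934
Austen  | NULL 
Tolkien | NULL 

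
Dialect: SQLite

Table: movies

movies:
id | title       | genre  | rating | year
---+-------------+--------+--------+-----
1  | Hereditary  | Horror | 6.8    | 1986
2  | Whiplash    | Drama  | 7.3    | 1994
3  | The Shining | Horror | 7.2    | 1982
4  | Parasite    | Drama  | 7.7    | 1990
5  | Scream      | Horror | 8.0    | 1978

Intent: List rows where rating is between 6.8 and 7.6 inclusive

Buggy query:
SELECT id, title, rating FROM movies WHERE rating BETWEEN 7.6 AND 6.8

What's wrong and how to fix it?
Bug: The bounds are reversed; BETWEEN a AND b requires a <= b to match anything

Fix: Write BETWEEN 6.8 AND 7.6

Corrected query:
SELECT id, title, rating FROM movies WHERE rating BETWEEN 6.8 AND 7.6

Result:
id | title       | rating
---+-------------+-------
1  | Hereditary  | 6.8   
2  | Whiplash    | 7.3   
3  | The Shining | 7.2   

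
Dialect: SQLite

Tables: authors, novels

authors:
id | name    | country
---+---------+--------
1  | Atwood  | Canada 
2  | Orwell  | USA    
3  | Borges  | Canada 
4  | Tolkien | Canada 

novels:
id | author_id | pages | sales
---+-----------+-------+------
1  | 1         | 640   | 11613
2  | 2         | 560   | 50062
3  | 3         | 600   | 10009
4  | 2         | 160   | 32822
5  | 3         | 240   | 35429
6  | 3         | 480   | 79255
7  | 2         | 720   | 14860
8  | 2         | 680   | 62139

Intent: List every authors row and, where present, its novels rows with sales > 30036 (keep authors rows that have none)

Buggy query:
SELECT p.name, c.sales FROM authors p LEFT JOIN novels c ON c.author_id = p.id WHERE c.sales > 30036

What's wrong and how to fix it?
Bug: A WHERE condition on the right-hand table after LEFT JOIN drops unmatched parents

Fix: Move the right-table condition into the ON clause so unmatched parents are kept

Corrected query:
SELECT p.name, c.sales FROM authors p LEFT JOIN novels c ON c.author_id = p.id AND c.sales > 30036

Result:
name    | sales
--------+------
Atwood  | NULL 
Orwell  | 32822
Orwell  | 50062
Orwell  | 62139
Borges  | 35429
Borges  | 79255
Tolkien | NULL 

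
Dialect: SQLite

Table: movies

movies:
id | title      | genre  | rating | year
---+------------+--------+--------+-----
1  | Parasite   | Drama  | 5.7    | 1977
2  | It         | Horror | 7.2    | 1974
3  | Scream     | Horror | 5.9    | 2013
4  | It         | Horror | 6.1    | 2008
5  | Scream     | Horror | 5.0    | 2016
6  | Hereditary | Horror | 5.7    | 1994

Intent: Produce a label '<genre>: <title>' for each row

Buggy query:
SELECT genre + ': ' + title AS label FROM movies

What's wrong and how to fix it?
Bug: '+' is numeric addition; on text columns SQLite converts them to 0 instead of concatenating

Fix: Replace + with || to concatenate text

Corrected query:
SELECT genre || ': ' || title AS label FROM movies

Result:
label             
------------------
Drama: Parasite   
Horror: It        
Horror: Scream    
Horror: It        
Horror: Scream    
Horror: Hereditary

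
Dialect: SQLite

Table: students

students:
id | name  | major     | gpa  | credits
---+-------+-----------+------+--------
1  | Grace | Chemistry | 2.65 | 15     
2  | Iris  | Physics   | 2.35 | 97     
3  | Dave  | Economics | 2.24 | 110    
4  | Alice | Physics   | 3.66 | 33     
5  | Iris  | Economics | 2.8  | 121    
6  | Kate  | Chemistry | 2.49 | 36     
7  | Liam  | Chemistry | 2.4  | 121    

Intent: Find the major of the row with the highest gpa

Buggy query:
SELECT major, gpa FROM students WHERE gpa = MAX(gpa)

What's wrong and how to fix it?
Bug: WHERE is evaluated per row; an aggregate over the whole table isn't defined there

Fix: Wrap MAX in a scalar subquery so WHERE compares against a single value

Corrected query:
SELECT major, gpa FROM students WHERE gpa = (SELECT MAX(gpa) FROM students)

Result:
major   | gpa 
--------+-----
Physics | 3.66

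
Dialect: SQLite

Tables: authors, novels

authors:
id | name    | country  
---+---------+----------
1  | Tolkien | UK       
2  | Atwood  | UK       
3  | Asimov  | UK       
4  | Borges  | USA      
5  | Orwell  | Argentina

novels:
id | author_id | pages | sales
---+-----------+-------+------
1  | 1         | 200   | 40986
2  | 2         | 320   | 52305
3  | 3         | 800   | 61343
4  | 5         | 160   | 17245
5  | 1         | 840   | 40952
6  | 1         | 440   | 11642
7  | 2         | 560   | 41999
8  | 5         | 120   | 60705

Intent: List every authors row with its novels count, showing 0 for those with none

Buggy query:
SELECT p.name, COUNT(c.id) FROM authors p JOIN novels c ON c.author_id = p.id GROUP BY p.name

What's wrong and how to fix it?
Bug: INNER JOIN drops authors rows that have no matching novels rows

Fix: Use LEFT JOIN so parents without children still appear (COUNT(c.id) gives 0)

Corrected query:
SELECT p.name, COUNT(c.id) FROM authors p LEFT JOIN novels c ON c.author_id = p.id GROUP BY p.name

Result:
name    | COUNT(c.id)
--------+------------
Asimov  | 1          
Atwood  | 2          
Borges  | 0          
Orwell  | 2          
Tolkien | 3          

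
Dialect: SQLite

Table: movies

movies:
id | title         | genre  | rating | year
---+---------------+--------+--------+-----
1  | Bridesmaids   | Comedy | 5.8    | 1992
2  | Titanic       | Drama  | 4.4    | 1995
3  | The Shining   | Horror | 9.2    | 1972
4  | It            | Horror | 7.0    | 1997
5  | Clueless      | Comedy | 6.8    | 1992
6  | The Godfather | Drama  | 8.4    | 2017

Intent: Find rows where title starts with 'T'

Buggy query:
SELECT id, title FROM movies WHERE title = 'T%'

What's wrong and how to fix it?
Bug: '=' compares the literal string including the % character; pattern matching needs LIKE

Fix: Replace '=' with LIKE so 'T%' is treated as a pattern

Corrected query:
SELECT id, title FROM movies WHERE title LIKE 'T%'

Result:
id | title        
---+--------------
2  | Titanic      
3  | The Shining  
6  | The Godfather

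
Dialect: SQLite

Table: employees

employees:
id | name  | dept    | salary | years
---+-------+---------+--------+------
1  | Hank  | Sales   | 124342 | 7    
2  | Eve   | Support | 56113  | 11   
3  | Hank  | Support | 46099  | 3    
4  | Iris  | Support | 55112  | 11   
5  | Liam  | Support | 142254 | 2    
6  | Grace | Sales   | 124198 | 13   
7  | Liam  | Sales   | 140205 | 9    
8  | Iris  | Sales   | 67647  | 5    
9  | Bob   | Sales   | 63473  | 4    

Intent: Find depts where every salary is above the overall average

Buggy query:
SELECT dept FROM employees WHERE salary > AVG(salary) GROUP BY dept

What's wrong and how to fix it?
Bug: WHERE evaluates per row before aggregation, so AVG() is unavailable

Fix: Use a subquery for AVG and a HAVING MIN(...) filter so the condition holds for every row in the group

Corrected query:
SELECT dept FROM employees GROUP BY dept HAVING MIN(salary) > (SELECT AVG(salary) FROM employees)

Result:
(no rows)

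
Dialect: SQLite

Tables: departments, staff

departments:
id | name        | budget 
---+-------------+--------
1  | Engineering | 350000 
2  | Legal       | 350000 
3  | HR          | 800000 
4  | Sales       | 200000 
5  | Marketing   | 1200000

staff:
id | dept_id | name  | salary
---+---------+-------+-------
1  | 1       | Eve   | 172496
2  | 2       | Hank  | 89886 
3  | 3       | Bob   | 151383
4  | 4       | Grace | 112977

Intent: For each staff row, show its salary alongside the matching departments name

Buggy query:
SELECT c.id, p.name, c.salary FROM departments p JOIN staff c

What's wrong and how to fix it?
Bug: JOIN with no ON clause produces a cartesian product; every staff row pairs with every departments row

Fix: Add ON c.dept_id = p.id to the JOIN

Corrected query:
SELECT c.id, p.name, c.salary FROM departments p JOIN staff c ON c.dept_id = p.id

Result:
id | name        | salary
---+-------------+-------
1  | Engineering | 172496
2  | Legal       | 89886 
3  | HR          | 151383
4  | Sales       | 112977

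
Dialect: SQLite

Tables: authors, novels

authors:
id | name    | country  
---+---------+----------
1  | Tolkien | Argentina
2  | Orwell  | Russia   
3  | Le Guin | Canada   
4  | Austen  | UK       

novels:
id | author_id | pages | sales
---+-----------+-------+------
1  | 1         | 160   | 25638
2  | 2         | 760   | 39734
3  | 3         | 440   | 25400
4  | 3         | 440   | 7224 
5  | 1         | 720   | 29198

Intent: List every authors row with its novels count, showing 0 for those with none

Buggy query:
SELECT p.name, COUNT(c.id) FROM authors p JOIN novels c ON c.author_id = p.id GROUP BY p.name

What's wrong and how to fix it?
Bug: INNER JOIN drops authors rows that have no matching novels rows

Fix: Switch to LEFT JOIN to retain unmatched parent rows

Corrected query:
SELECT p.name, COUNT(c.id) FROM authors p LEFT JOIN novels c ON c.author_id = p.id GROUP BY p.name

Result:
name    | COUNT(c.id)
--------+------------
Austen  | 0          
Le Guin | 2          
Orwell  | 1          
Tolkien | 2          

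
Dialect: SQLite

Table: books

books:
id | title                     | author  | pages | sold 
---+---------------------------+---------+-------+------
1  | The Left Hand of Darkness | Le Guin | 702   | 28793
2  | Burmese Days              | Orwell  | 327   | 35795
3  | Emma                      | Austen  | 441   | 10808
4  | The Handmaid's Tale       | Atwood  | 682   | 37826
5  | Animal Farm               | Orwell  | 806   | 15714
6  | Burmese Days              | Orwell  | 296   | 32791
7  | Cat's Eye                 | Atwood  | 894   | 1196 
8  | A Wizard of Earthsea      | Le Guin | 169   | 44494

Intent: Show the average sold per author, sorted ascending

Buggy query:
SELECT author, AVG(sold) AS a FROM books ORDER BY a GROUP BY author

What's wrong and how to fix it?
Bug: ORDER BY appears before GROUP BY; SQL clause order requires GROUP BY first

Fix: Move ORDER BY to the end, after GROUP BY

Corrected query:
SELECT author, AVG(sold) AS a FROM books GROUP BY author ORDER BY a

Result:
author  | a      
--------+--------
Austen  | 10808  
Atwood  | 19511  
Orwell  | 28100  
Le Guin | 36643.5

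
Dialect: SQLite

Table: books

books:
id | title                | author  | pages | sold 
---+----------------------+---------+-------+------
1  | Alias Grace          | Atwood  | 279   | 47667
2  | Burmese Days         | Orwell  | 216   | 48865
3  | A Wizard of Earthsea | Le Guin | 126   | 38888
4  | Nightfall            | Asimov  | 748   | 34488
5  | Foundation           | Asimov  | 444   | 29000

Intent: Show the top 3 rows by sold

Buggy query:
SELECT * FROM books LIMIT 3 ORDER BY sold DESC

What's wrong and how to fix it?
Bug: LIMIT must come after ORDER BY

Fix: Sort with ORDER BY, then apply LIMIT

Corrected query:
SELECT * FROM books ORDER BY sold DESC LIMIT 3

Result:
id | title                | author  | pages | sold 
---+----------------------+---------+-------+------
2  | Burmese Days         | Orwell  | 216   | 48865
1  | Alias Grace          | Atwood  | 279   | 47667
3  | A Wizard of Earthsea | Le Guin | 126   | 38888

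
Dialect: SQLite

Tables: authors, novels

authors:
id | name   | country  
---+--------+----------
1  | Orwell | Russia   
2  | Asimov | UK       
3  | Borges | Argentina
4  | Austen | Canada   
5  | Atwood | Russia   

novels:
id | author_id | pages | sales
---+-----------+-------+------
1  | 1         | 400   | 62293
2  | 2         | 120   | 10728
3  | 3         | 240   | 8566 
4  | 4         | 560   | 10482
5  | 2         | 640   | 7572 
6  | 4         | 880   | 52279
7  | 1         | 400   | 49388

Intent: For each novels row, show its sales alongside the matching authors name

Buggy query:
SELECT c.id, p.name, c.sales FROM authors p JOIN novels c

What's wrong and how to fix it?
Bug: JOIN with no ON clause produces a cartesian product; every novels row pairs with every authors row

Fix: Add ON c.author_id = p.id to the JOIN

Corrected query:
SELECT c.id, p.name, c.sales FROM authors p JOIN novels c ON c.author_id = p.id

Result:
id | name   | sales
---+--------+------
1  | Orwell | 62293
2  | Asimov | 10728
3  | Borges | 8566 
4  | Austen | 10482
5  | Asimov | 7572 
6  | Austen | 52279
7  | Orwell | 49388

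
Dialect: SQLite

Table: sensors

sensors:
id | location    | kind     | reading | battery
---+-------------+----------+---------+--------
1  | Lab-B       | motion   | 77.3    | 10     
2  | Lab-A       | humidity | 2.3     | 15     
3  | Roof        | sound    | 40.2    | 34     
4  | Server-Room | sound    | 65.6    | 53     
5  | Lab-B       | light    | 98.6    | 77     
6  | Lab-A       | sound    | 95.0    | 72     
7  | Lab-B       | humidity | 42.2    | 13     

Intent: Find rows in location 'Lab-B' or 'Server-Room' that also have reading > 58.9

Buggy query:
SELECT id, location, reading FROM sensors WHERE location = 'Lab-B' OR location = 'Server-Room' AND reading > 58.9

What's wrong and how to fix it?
Bug: AND binds tighter than OR, so this parses as location = 'Lab-B' OR (location = 'Server-Room' AND reading > 58.9)

Fix: Group the OR with parentheses (or use IN), then AND the threshold

Corrected query:
SELECT id, location, reading FROM sensors WHERE (location = 'Lab-B' OR location = 'Server-Room') AND reading > 58.9

Result:
id | location    | reading
---+-------------+--------
1  | Lab-B       | 77.3   
4  | Server-Room | 65.6   
5  | Lab-B       | 98.6   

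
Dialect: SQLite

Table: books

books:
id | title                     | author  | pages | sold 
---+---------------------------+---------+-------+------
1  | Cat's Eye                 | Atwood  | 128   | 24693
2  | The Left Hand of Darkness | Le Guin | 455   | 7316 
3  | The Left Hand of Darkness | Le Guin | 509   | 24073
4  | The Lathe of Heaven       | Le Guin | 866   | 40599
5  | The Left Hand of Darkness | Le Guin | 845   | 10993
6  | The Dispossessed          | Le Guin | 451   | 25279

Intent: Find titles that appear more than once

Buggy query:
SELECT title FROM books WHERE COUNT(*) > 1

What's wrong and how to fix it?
Bug: WHERE can't reference COUNT(*); aggregates are computed after WHERE

Fix: Group first, then use HAVING for the count condition

Corrected query:
SELECT title FROM books GROUP BY title HAVING COUNT(*) > 1

Result:
title                    
-------------------------
The Left Hand of Darkness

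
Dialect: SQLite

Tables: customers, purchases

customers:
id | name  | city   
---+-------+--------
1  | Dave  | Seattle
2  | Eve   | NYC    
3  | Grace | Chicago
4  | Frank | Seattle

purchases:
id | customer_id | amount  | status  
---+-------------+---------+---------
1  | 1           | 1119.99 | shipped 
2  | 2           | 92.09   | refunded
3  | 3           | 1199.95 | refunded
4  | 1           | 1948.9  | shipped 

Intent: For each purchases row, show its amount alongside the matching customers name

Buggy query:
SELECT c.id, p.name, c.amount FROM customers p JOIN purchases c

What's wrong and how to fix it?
Bug: Missing join condition: each purchases row is matched to all customers rows instead of just its own

Fix: Specify the join condition linking the foreign key to the parent id

Corrected query:
SELECT c.id, p.name, c.amount FROM customers p JOIN purchases c ON c.customer_id = p.id

Result:
id | name  | amount 
---+-------+--------
1  | Dave  | 1119.99
2  | Eve   | 92.09  
3  | Grace | 1199.95
4  | Dave  | 1948.9 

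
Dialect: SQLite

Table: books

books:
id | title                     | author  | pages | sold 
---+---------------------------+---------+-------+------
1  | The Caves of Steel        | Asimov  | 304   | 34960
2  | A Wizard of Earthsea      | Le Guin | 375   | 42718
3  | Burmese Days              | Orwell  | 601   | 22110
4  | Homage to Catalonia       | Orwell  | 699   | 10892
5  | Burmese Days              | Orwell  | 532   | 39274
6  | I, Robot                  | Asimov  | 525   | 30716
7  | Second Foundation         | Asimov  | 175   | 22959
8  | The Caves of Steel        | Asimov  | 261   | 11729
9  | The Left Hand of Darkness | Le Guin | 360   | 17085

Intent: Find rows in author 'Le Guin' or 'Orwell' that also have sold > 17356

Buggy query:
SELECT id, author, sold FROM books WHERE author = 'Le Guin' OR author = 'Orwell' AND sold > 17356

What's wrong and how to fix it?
Bug: Without parentheses, AND is evaluated before OR, so the sold filter only applies to the 'Orwell' branch

Fix: Add parentheses around the OR so the AND applies to both alternatives

Corrected query:
SELECT id, author, sold FROM books WHERE (author = 'Le Guin' OR author = 'Orwell') AND sold > 17356

Result:
id | author  | sold 
---+---------+------
2  | Le Guin | 42718
3  | Orwell  | 22110
5  | Orwell  | 39274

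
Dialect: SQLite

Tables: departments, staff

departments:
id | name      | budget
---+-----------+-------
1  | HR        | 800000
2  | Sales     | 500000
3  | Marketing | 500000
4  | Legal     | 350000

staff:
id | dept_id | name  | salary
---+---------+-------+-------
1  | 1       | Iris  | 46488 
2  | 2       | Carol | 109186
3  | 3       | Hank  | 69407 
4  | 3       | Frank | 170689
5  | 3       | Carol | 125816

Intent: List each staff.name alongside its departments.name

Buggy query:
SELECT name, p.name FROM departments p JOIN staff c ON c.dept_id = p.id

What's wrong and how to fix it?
Bug: Both tables have a 'name' column; the unqualified reference is ambiguous

Fix: Prefix ambiguous columns with the table alias

Corrected query:
SELECT c.name, p.name FROM departments p JOIN staff c ON c.dept_id = p.id

Result:
name  | name     
------+----------
Iris  | HR       
Carol | Sales    
Hank  | Marketing
Frank | Marketing
Carol | Marketing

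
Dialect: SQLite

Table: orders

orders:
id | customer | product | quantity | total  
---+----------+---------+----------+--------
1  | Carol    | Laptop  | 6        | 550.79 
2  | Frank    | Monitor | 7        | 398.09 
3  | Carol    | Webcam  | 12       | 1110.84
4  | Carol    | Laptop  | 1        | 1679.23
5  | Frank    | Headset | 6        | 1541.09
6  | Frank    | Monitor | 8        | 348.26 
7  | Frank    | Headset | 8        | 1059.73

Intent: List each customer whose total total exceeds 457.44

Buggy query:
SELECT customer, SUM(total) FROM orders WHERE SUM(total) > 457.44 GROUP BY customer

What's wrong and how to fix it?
Bug: SUM(total) is an aggregate, but WHERE filters rows before aggregation

Fix: Move the aggregate condition to a HAVING clause

Corrected query:
SELECT customer, SUM(total) FROM orders GROUP BY customer HAVING SUM(total) > 457.44

Result:
customer | SUM(total)
---------+-----------
Carol    | 3340.86   
Frank    | 3347.17   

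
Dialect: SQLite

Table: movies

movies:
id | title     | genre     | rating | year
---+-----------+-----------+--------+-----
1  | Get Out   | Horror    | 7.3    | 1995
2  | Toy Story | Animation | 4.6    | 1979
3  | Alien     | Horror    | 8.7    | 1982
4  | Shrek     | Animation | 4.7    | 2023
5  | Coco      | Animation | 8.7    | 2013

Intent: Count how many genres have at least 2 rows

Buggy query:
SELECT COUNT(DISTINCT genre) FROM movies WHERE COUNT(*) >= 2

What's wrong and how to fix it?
Bug: WHERE filters individual rows, not groups, so a group-level COUNT is invalid there

Fix: Use a subquery that GROUPs and filters with HAVING, then count its rows

Corrected query:
SELECT COUNT(*) FROM (SELECT genre FROM movies GROUP BY genre HAVING COUNT(*) >= 2)

Result:
COUNT(*)
--------
2       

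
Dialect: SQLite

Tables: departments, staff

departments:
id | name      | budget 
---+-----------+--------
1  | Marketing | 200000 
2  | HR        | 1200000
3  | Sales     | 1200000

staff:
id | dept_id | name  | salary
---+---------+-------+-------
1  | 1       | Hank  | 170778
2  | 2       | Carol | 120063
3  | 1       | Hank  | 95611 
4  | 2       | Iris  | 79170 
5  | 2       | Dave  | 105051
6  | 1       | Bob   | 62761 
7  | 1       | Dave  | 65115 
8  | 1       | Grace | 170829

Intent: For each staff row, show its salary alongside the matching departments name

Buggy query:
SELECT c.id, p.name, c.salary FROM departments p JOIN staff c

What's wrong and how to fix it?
Bug: Missing join condition: each staff row is matched to all departments rows instead of just its own

Fix: Add ON c.dept_id = p.id to the JOIN

Corrected query:
SELECT c.id, p.name, c.salary FROM departments p JOIN staff c ON c.dept_id = p.id

Result:
id | name      | salary
---+-----------+-------
1  | Marketing | 170778
2  | HR        | 120063
3  | Marketing | 95611 
4  | HR        | 79170 
5  | HR        | 105051
6  | Marketing | 62761 
7  | Marketing | 65115 
8  | Marketing | 170829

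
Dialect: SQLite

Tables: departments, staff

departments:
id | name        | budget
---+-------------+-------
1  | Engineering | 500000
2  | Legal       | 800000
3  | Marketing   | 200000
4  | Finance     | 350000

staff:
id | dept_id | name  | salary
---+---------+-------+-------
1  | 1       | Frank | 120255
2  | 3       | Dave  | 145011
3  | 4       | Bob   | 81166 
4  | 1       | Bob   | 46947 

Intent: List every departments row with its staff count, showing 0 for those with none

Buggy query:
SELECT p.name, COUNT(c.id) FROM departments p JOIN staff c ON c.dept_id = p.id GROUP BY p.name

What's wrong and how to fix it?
Bug: INNER JOIN drops departments rows that have no matching staff rows

Fix: Use LEFT JOIN so parents without children still appear (COUNT(c.id) gives 0)

Corrected query:
SELECT p.name, COUNT(c.id) FROM departments p LEFT JOIN staff c ON c.dept_id = p.id GROUP BY p.name

Result:
name        | COUNT(c.id)
------------+------------
Engineering | 2          
Finance     | 1          
Legal       | 0          
Marketing   | 1          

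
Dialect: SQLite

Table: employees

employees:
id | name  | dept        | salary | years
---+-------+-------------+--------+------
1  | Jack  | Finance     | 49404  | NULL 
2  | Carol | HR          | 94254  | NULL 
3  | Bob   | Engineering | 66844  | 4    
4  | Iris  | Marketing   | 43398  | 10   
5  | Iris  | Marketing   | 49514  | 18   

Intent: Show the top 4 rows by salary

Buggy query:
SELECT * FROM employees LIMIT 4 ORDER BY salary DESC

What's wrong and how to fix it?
Bug: ORDER BY cannot follow LIMIT; LIMIT is the final clause

Fix: Sort with ORDER BY, then apply LIMIT

Corrected query:
SELECT * FROM employees ORDER BY salary DESC LIMIT 4

Result:
id | name  | dept        | salary | years
---+-------+-------------+--------+------
2  | Carol | HR          | 94254  | NULL 
3  | Bob   | Engineering | 66844  | 4    
5  | Iris  | Marketing   | 49514  | 18   
1  | Jack  | Finance     | 49404  | NULL 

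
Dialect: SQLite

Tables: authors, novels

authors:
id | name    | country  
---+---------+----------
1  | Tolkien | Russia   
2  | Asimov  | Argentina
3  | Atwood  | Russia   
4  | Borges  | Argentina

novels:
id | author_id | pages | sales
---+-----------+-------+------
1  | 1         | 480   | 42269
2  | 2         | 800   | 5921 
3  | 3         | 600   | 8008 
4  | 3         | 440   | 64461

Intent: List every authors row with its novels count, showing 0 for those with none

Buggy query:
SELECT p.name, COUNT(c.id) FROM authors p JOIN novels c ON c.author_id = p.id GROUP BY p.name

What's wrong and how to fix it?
Bug: INNER JOIN drops authors rows that have no matching novels rows

Fix: Use LEFT JOIN so parents without children still appear (COUNT(c.id) gives 0)

Corrected query:
SELECT p.name, COUNT(c.id) FROM authors p LEFT JOIN novels c ON c.author_id = p.id GROUP BY p.name

Result:
name    | COUNT(c.id)
--------+------------
Asimov  | 1          
Atwood  | 2          
Borges  | 0          
Tolkien | 1          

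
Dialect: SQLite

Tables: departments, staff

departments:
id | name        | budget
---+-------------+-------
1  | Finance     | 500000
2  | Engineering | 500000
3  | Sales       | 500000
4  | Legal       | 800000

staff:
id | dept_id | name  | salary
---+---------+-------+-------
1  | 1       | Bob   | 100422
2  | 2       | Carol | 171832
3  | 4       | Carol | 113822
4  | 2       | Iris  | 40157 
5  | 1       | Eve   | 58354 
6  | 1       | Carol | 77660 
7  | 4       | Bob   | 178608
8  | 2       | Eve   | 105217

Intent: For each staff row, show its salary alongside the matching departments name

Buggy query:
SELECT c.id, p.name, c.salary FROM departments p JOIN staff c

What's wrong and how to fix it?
Bug: JOIN with no ON clause produces a cartesian product; every staff row pairs with every departments row

Fix: Add ON c.dept_id = p.id to the JOIN

Corrected query:
SELECT c.id, p.name, c.salary FROM departments p JOIN staff c ON c.dept_id = p.id

Result:
id | name        | salary
---+-------------+-------
1  | Finance     | 100422
2  | Engineering | 171832
3  | Legal       | 113822
4  | Engineering | 40157 
5  | Finance     | 58354 
6  | Finance     | 77660 
7  | Legal       | 178608
8  | Engineering | 105217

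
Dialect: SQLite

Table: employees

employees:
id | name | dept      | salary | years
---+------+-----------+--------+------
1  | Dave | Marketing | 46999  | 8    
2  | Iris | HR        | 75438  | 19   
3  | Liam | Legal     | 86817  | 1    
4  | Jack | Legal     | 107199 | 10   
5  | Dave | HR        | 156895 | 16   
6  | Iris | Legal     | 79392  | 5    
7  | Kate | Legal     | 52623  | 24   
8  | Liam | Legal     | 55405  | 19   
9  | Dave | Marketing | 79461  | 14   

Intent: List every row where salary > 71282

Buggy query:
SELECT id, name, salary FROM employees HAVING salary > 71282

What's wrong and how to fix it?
Bug: This is a non-aggregate query (no GROUP BY, no aggregates), so in SQLite the HAVING clause is invalid here; a row-level condition belongs in WHERE

Fix: Use WHERE for row-level filtering

Corrected query:
SELECT id, name, salary FROM employees WHERE salary > 71282

Result:
id | name | salary
---+------+-------
2  | Iris | 75438 
3  | Liam | 86817 
4  | Jack | 107199
5  | Dave | 156895
6  | Iris | 79392 
9  | Dave | 79461 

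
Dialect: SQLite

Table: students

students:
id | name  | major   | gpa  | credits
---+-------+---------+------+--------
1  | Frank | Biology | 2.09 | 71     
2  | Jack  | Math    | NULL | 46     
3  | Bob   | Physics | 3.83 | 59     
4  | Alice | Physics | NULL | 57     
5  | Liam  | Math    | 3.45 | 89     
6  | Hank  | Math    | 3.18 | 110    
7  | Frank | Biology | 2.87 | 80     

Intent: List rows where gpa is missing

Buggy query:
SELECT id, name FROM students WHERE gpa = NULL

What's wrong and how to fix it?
Bug: Comparing to NULL with '=' never matches; NULL = NULL is unknown, not true

Fix: Use IS NULL to test for NULL

Corrected query:
SELECT id, name FROM students WHERE gpa IS NULL

Result:
id | name 
---+------
2  | Jack 
4  | Alice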